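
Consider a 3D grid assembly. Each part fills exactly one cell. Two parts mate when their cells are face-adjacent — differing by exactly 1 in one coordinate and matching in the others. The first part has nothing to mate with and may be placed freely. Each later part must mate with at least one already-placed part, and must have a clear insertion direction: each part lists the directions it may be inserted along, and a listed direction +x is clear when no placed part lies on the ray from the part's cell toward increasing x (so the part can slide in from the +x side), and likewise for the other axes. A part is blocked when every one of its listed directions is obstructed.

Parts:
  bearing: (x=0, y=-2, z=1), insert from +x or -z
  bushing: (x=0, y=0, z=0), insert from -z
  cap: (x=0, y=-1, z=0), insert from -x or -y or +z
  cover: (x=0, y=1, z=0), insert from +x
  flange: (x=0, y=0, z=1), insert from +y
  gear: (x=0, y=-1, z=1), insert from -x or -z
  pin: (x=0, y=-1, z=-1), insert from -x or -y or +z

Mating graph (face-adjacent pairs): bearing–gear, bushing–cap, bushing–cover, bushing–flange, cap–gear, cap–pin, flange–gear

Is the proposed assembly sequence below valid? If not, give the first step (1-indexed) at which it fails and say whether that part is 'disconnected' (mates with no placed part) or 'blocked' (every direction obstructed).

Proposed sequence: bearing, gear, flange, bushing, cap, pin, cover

1. bearing@(0, -2, 1) [+x clear] — {bearing}
2. gear@(0, -1, 1) [-x clear] — {bearing, gear}
3. flange@(0, 0, 1) [+y clear] — {bearing, flange, gear}
4. bushing@(0, 0, 0) [-z clear] — {bearing, bushing, flange, gear}
5. cap@(0, -1, 0) [-x clear] — {bearing, bushing, cap, flange, gear}
6. pin@(0, -1, -1) [-x clear] — {bearing, bushing, cap, flange, gear, pin}
7. cover@(0, 1, 0) [+x clear] — {bearing, bushing, cap, cover, flange, gear, pin}

Valid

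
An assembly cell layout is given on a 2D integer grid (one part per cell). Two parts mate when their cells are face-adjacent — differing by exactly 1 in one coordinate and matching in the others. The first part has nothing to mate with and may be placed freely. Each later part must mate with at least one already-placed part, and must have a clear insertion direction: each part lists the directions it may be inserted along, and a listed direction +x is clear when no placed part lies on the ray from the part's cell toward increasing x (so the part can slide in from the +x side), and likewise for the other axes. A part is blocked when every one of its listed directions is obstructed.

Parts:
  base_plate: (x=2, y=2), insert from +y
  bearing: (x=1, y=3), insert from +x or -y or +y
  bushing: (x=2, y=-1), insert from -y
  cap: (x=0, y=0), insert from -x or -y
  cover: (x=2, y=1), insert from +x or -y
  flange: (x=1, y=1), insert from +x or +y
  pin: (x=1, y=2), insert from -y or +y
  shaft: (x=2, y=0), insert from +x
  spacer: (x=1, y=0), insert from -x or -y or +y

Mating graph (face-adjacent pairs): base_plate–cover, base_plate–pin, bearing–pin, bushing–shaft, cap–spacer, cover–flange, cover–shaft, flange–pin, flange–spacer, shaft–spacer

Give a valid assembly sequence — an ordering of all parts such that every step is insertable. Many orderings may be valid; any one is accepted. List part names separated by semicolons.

1. bearing@(1, 3) [+x clear] — {bearing}
2. pin@(1, 2) [-y clear] — {bearing, pin}
3. flange@(1, 1) [+x clear] — {bearing, flange, pin}
4. cover@(2, 1) [+x clear] — {bearing, cover, flange, pin}
5. spacer@(1, 0) [-x clear] — {bearing, cover, flange, pin, spacer}
6. cap@(0, 0) [-x clear] — {bearing, cap, cover, flange, pin, spacer}
7. shaft@(2, 0) [+x clear] — {bearing, cap, cover, flange, pin, shaft, spacer}
8. bushing@(2, -1) [-y clear] — {bearing, bushing, cap, cover, flange, pin, shaft, spacer}
9. base_plate@(2, 2) [+y clear] — {base_plate, bearing, bushing, cap, cover, flange, pin, shaft, spacer}

bearing; pin; flange; cover; spacer; cap; shaft; bushing; base_plate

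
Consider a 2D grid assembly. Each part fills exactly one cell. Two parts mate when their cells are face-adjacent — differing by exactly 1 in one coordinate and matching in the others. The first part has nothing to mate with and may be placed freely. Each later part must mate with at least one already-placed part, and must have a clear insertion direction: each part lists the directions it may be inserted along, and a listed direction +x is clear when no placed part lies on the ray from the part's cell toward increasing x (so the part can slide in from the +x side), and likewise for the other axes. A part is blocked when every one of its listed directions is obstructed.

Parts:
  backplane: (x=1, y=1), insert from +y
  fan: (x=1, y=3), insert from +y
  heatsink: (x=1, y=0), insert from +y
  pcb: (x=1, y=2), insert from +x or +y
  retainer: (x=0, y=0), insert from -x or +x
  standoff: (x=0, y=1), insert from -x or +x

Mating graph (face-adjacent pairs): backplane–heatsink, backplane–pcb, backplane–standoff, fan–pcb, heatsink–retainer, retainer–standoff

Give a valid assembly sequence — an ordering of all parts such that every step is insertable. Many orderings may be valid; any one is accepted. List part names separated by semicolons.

1. retainer@(0, 0) [-x clear] — {retainer}
2. heatsink@(1, 0) [+y clear] — {heatsink, retainer}
3. backplane@(1, 1) [+y clear] — {backplane, heatsink, retainer}
4. pcb@(1, 2) [+x clear] — {backplane, heatsink, pcb, retainer}
5. standoff@(0, 1) [-x clear] — {backplane, heatsink, pcb, retainer, standoff}
6. fan@(1, 3) [+y clear] — {backplane, fan, heatsink, pcb, retainer, standoff}

retainer; heatsink; backplane; pcb; standoff; fan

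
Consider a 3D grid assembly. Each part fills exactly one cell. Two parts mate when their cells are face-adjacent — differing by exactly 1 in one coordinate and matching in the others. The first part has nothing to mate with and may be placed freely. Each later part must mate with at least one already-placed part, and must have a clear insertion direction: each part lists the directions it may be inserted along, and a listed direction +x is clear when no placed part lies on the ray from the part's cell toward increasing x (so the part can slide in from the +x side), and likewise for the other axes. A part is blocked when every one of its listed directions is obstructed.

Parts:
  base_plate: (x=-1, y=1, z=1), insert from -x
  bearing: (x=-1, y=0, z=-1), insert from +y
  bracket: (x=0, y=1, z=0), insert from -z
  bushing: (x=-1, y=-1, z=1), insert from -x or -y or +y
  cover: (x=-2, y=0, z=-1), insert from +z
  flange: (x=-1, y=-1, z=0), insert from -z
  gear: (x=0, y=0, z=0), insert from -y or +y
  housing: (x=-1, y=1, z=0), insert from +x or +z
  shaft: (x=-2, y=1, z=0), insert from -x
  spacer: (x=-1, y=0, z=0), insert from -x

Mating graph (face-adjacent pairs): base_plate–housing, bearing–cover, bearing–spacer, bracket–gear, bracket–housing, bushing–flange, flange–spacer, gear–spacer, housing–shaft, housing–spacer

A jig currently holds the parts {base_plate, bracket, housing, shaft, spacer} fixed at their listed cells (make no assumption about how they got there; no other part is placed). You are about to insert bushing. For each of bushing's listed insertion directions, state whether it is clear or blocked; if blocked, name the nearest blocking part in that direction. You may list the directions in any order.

+y: blocked by base_plate; -x: clear; -y: clear

-x: ray from bushing(-1, -1, 1) has no placed part ⇒ clear
-y: ray from bushing(-1, -1, 1) has no placed part ⇒ clear
+y: nearest on ray is base_plate@(-1, 1, 1) ⇒ blocked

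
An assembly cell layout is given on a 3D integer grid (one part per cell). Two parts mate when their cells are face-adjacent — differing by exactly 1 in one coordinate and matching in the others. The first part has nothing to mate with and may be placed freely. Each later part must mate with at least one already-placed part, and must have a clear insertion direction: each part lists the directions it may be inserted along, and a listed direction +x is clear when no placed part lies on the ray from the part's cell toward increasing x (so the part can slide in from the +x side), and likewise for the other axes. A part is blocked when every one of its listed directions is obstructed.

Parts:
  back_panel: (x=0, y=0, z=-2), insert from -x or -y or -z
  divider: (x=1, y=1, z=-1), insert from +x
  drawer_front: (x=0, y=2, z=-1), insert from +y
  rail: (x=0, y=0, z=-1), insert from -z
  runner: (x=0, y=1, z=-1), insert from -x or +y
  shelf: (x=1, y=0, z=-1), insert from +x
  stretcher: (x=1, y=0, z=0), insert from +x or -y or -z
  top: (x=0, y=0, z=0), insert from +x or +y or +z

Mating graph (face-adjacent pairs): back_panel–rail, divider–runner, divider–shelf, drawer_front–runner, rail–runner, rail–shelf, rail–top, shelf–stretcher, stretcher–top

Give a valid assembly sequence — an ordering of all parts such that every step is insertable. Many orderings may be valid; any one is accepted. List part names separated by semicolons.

drawer_front; runner; rail; back_panel; shelf; stretcher; top; divider

1. drawer_front@(0, 2, -1) [+y clear] — {drawer_front}
2. runner@(0, 1, -1) [-x clear] — {drawer_front, runner}
3. rail@(0, 0, -1) [-z clear] — {drawer_front, rail, runner}
4. back_panel@(0, 0, -2) [-x clear] — {back_panel, drawer_front, rail, runner}
5. shelf@(1, 0, -1) [+x clear] — {back_panel, drawer_front, rail, runner, shelf}
6. stretcher@(1, 0, 0) [+x clear] — {back_panel, drawer_front, rail, runner, shelf, stretcher}
7. top@(0, 0, 0) [+y clear] — {back_panel, drawer_front, rail, runner, shelf, stretcher, top}
8. divider@(1, 1, -1) [+x clear] — {back_panel, divider, drawer_front, rail, runner, shelf, stretcher, top}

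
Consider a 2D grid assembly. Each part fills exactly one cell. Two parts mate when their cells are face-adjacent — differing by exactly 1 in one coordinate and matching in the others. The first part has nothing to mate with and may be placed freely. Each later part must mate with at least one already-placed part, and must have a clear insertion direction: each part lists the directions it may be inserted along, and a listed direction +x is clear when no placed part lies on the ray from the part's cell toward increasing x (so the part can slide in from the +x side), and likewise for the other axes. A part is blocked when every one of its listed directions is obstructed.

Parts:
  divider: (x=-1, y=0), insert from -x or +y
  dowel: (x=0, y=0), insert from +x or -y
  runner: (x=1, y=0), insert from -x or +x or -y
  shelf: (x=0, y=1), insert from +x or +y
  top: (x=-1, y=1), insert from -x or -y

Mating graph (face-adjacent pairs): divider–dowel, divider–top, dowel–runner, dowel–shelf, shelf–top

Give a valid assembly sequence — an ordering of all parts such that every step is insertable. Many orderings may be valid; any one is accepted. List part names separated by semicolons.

1. top@(-1, 1) [-x clear] — {top}
2. shelf@(0, 1) [+x clear] — {shelf, top}
3. divider@(-1, 0) [-x clear] — {divider, shelf, top}
4. dowel@(0, 0) [+x clear] — {divider, dowel, shelf, top}
5. runner@(1, 0) [+x clear] — {divider, dowel, runner, shelf, top}

top; shelf; divider; dowel; runner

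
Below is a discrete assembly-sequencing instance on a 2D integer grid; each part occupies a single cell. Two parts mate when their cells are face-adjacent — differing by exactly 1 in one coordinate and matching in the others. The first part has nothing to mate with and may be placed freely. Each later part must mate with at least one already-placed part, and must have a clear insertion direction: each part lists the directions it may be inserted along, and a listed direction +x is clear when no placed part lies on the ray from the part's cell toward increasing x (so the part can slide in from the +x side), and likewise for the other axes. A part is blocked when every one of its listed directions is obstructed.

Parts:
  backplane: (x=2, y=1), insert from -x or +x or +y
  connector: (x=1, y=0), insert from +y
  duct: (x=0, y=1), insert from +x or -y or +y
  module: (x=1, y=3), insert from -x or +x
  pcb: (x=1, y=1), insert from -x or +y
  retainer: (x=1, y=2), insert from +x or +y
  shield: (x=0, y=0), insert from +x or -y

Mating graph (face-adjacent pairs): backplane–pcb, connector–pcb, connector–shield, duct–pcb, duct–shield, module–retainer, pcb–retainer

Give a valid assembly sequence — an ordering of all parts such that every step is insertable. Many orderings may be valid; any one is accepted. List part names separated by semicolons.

1. duct@(0, 1) [+x clear] — {duct}
2. shield@(0, 0) [+x clear] — {duct, shield}
3. connector@(1, 0) [+y clear] — {connector, duct, shield}
4. pcb@(1, 1) [+y clear] — {connector, duct, pcb, shield}
5. backplane@(2, 1) [+x clear] — {backplane, connector, duct, pcb, shield}
6. retainer@(1, 2) [+x clear] — {backplane, connector, duct, pcb, retainer, shield}
7. module@(1, 3) [-x clear] — {backplane, connector, duct, module, pcb, retainer, shield}

duct; shield; connector; pcb; backplane; retainer; module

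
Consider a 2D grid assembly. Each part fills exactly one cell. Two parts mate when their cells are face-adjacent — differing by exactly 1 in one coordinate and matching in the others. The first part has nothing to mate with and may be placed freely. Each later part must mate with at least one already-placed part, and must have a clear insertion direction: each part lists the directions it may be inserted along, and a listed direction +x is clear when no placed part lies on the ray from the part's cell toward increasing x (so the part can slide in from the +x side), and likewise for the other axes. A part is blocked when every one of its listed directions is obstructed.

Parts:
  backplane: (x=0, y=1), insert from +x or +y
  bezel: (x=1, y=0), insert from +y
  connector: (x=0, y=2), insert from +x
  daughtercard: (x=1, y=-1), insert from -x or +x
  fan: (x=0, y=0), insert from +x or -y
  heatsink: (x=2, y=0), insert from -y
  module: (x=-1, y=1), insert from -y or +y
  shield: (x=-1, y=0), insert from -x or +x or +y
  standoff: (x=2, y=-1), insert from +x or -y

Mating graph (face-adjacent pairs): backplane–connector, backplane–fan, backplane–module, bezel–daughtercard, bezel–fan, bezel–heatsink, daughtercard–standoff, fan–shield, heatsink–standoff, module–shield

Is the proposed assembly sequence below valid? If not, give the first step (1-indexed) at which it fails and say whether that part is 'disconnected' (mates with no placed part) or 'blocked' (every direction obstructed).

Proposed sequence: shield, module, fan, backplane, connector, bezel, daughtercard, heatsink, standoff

1. shield@(-1, 0) [-x clear] — {shield}
2. module@(-1, 1) [+y clear] — {module, shield}
3. fan@(0, 0) [+x clear] — {fan, module, shield}
4. backplane@(0, 1) [+x clear] — {backplane, fan, module, shield}
5. connector@(0, 2) [+x clear] — {backplane, connector, fan, module, shield}
6. bezel@(1, 0) [+y clear] — {backplane, bezel, connector, fan, module, shield}
7. daughtercard@(1, -1) [-x clear] — {backplane, bezel, connector, daughtercard, fan, module, shield}
8. heatsink@(2, 0) [-y clear] — {backplane, bezel, connector, daughtercard, fan, heatsink, module, shield}
9. standoff@(2, -1) [+x clear] — {backplane, bezel, connector, daughtercard, fan, heatsink, module, shield, standoff}

Valid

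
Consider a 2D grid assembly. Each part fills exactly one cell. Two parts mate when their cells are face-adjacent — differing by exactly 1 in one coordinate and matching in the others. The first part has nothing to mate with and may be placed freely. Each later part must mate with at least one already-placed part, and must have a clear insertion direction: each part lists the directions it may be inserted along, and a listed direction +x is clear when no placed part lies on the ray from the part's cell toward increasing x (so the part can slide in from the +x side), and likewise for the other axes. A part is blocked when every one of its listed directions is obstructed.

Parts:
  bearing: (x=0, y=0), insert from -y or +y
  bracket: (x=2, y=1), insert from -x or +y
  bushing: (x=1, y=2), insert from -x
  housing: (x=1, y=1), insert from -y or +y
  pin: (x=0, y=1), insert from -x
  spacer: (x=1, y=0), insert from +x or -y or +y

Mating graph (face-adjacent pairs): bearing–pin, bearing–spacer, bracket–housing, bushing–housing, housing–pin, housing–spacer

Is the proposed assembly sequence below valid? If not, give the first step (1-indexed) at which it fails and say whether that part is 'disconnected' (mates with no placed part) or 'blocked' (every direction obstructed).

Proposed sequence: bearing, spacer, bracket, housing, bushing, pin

Invalid at step 3 (disconnected)

1. bearing@(0, 0) [-y clear] — {bearing}
2. spacer@(1, 0) [+x clear] — {bearing, spacer}
3. bracket@(2, 1) — no placed neighbour ⇒ disconnected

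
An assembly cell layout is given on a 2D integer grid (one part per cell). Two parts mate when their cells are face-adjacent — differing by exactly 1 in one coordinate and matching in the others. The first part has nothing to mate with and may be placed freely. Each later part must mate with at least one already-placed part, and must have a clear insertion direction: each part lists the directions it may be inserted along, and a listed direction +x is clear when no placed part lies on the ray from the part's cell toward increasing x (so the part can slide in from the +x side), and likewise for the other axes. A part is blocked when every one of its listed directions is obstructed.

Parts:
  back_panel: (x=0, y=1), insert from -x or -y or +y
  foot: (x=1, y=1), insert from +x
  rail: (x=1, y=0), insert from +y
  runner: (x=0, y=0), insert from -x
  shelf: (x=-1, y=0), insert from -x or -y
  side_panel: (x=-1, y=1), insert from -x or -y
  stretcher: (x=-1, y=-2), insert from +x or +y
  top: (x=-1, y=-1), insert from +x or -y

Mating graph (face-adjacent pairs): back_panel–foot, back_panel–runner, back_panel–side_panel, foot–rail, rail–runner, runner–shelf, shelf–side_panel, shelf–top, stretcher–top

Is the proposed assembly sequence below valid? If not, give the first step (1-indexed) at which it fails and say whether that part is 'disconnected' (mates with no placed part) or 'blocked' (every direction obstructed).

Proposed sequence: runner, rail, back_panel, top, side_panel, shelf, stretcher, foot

1. runner@(0, 0) [-x clear] — {runner}
2. rail@(1, 0) [+y clear] — {rail, runner}
3. back_panel@(0, 1) [-x clear] — {back_panel, rail, runner}
4. top@(-1, -1) — no placed neighbour ⇒ disconnected

Invalid at step 4 (disconnected)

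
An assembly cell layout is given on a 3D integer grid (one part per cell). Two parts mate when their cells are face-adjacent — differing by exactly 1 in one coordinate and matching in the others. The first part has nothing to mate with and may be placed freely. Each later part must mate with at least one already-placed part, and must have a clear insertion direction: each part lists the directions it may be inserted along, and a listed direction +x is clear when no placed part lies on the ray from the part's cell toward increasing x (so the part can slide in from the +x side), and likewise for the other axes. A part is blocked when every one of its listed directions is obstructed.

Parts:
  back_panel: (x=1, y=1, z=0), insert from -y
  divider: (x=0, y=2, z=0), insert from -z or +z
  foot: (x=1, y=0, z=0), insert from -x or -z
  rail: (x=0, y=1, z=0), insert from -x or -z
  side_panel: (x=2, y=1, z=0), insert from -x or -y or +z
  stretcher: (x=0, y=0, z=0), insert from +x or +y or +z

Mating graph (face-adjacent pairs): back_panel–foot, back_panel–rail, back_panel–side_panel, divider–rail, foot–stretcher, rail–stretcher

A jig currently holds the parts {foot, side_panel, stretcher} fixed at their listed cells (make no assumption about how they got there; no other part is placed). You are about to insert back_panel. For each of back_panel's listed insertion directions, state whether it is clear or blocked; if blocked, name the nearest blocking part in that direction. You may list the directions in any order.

-y: nearest on ray is foot@(1, 0, 0) ⇒ blocked

-y: blocked by foot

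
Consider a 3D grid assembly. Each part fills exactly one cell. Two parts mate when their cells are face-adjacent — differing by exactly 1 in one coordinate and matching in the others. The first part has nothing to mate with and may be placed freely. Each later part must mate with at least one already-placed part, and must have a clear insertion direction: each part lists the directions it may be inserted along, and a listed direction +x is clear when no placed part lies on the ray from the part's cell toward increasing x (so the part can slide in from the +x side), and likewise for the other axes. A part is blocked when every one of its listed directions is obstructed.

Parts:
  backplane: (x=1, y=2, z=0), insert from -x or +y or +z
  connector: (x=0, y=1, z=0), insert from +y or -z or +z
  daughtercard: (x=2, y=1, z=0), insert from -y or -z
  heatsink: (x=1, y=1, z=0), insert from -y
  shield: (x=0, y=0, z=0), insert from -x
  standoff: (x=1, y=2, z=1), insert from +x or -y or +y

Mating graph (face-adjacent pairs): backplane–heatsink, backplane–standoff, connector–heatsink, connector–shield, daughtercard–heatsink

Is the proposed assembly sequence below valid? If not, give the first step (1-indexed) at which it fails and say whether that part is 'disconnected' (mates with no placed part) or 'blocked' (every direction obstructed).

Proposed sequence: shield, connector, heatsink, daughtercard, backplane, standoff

1. shield@(0, 0, 0) [-x clear] — {shield}
2. connector@(0, 1, 0) [+y clear] — {connector, shield}
3. heatsink@(1, 1, 0) [-y clear] — {connector, heatsink, shield}
4. daughtercard@(2, 1, 0) [-y clear] — {connector, daughtercard, heatsink, shield}
5. backplane@(1, 2, 0) [-x clear] — {backplane, connector, daughtercard, heatsink, shield}
6. standoff@(1, 2, 1) [+x clear] — {backplane, connector, daughtercard, heatsink, shield, standoff}

Valid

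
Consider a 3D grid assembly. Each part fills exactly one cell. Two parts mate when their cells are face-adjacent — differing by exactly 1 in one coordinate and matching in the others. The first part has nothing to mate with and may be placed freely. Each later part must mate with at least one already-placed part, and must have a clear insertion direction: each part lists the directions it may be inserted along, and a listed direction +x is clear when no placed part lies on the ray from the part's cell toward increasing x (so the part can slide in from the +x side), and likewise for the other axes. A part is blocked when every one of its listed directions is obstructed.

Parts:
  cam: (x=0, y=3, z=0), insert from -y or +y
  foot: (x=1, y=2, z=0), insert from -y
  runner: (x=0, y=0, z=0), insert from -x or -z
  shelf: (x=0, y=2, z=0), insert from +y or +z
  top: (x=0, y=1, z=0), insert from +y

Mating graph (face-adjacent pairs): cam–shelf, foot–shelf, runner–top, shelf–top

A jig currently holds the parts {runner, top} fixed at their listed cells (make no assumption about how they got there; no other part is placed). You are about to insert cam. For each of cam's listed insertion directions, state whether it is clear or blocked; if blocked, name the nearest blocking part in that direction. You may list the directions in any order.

-y: nearest on ray is top@(0, 1, 0) ⇒ blocked
+y: ray from cam(0, 3, 0) has no placed part ⇒ clear

+y: clear; -y: blocked by top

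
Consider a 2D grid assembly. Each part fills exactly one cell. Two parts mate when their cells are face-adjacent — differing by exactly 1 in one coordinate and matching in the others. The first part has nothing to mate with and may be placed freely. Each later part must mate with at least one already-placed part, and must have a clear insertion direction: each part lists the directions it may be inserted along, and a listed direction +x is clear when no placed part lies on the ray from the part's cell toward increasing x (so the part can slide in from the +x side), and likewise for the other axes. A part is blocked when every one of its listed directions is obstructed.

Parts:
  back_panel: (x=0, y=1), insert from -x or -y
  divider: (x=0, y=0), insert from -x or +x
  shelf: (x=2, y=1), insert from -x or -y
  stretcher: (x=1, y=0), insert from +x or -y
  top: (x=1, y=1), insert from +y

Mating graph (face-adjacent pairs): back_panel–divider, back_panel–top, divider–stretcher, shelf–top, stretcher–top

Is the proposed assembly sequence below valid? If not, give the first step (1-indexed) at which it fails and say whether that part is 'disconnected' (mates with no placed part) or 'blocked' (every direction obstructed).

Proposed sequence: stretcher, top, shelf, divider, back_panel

Valid

1. stretcher@(1, 0) [+x clear] — {stretcher}
2. top@(1, 1) [+y clear] — {stretcher, top}
3. shelf@(2, 1) [-y clear] — {shelf, stretcher, top}
4. divider@(0, 0) [-x clear] — {divider, shelf, stretcher, top}
5. back_panel@(0, 1) [-x clear] — {back_panel, divider, shelf, stretcher, top}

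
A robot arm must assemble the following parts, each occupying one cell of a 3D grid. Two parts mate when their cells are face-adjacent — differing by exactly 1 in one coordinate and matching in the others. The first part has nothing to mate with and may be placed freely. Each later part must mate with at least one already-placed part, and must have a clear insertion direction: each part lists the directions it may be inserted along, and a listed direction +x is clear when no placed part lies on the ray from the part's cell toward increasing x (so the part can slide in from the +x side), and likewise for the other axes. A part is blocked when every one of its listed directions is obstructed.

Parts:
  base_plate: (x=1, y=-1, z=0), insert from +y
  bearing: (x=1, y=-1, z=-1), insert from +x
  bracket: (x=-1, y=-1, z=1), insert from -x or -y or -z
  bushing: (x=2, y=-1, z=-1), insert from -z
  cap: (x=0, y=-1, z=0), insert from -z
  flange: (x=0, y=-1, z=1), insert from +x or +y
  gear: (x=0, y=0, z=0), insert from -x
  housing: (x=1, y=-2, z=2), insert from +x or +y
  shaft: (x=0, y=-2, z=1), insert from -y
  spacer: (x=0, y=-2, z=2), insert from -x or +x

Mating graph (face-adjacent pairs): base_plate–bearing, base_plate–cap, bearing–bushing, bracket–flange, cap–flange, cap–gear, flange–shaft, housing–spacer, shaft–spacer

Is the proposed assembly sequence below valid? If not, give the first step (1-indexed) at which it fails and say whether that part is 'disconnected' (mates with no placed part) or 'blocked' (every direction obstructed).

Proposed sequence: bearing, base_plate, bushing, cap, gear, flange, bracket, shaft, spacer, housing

Valid

1. bearing@(1, -1, -1) [+x clear] — {bearing}
2. base_plate@(1, -1, 0) [+y clear] — {base_plate, bearing}
3. bushing@(2, -1, -1) [-z clear] — {base_plate, bearing, bushing}
4. cap@(0, -1, 0) [-z clear] — {base_plate, bearing, bushing, cap}
5. gear@(0, 0, 0) [-x clear] — {base_plate, bearing, bushing, cap, gear}
6. flange@(0, -1, 1) [+x clear] — {base_plate, bearing, bushing, cap, flange, gear}
7. bracket@(-1, -1, 1) [-x clear] — {base_plate, bearing, bracket, bushing, cap, flange, gear}
8. shaft@(0, -2, 1) [-y clear] — {base_plate, bearing, bracket, bushing, cap, flange, gear, shaft}
9. spacer@(0, -2, 2) [-x clear] — {base_plate, bearing, bracket, bushing, cap, flange, gear, shaft, spacer}
10. housing@(1, -2, 2) [+x clear] — {base_plate, bearing, bracket, bushing, cap, flange, gear, housing, shaft, spacer}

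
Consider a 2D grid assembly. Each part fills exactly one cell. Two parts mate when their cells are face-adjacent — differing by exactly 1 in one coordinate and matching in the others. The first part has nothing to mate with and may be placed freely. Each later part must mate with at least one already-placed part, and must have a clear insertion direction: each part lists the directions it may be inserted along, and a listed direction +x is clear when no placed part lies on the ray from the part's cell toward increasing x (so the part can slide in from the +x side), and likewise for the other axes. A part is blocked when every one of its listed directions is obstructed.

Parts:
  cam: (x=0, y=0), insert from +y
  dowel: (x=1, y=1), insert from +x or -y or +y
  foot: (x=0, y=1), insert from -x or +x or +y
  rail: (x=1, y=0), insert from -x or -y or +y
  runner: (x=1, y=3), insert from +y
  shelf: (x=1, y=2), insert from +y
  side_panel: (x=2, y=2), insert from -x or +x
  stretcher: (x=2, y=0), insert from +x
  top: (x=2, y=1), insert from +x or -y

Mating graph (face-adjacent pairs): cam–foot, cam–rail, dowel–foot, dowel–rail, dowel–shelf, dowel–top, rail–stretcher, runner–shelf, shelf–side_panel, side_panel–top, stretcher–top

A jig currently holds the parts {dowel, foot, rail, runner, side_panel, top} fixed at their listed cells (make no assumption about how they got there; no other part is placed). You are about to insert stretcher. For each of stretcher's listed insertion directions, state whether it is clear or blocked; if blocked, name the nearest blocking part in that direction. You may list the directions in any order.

+x: clear

+x: ray from stretcher(2, 0) has no placed part ⇒ clear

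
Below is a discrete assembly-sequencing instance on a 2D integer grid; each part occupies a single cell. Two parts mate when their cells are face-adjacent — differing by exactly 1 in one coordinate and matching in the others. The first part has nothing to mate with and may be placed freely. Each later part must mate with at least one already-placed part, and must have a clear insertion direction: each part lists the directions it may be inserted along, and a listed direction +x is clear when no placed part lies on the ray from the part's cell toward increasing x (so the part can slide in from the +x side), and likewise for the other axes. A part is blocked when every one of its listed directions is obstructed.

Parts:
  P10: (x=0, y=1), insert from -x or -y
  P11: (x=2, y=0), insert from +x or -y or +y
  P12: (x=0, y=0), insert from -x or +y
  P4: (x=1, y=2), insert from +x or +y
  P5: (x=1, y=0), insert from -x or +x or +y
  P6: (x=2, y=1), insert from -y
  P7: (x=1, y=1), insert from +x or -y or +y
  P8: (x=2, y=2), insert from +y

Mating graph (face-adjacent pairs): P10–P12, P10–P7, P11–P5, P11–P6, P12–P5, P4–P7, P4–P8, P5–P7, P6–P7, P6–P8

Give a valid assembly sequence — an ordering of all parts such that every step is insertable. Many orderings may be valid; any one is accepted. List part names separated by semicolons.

P8; P4; P7; P5; P10; P6; P11; P12

1. P8@(2, 2) [+y clear] — {P8}
2. P4@(1, 2) [+y clear] — {P4, P8}
3. P7@(1, 1) [+x clear] — {P4, P7, P8}
4. P5@(1, 0) [-x clear] — {P4, P5, P7, P8}
5. P10@(0, 1) [-x clear] — {P10, P4, P5, P7, P8}
6. P6@(2, 1) [-y clear] — {P10, P4, P5, P6, P7, P8}
7. P11@(2, 0) [+x clear] — {P10, P11, P4, P5, P6, P7, P8}
8. P12@(0, 0) [-x clear] — {P10, P11, P12, P4, P5, P6, P7, P8}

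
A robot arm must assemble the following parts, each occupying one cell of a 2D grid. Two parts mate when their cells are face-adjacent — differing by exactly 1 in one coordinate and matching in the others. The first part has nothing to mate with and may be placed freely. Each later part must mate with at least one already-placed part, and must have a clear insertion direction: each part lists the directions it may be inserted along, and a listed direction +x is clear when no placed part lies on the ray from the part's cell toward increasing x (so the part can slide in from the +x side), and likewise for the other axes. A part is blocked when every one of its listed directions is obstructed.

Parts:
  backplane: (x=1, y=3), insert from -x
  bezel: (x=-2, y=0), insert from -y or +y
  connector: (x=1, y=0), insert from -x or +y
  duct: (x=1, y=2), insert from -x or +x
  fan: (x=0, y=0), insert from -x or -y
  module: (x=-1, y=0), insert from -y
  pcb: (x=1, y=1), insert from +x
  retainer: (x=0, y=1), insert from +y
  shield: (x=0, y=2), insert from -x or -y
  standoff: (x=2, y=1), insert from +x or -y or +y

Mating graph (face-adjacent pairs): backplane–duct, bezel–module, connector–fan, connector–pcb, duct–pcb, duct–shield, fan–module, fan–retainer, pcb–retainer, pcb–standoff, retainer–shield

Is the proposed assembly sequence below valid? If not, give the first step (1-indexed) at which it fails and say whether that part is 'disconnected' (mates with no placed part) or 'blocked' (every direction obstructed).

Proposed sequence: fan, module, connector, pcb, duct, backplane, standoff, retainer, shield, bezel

Valid

1. fan@(0, 0) [-x clear] — {fan}
2. module@(-1, 0) [-y clear] — {fan, module}
3. connector@(1, 0) [+y clear] — {connector, fan, module}
4. pcb@(1, 1) [+x clear] — {connector, fan, module, pcb}
5. duct@(1, 2) [-x clear] — {connector, duct, fan, module, pcb}
6. backplane@(1, 3) [-x clear] — {backplane, connector, duct, fan, module, pcb}
7. standoff@(2, 1) [+x clear] — {backplane, connector, duct, fan, module, pcb, standoff}
8. retainer@(0, 1) [+y clear] — {backplane, connector, duct, fan, module, pcb, retainer, standoff}
9. shield@(0, 2) [-x clear] — {backplane, connector, duct, fan, module, pcb, retainer, shield, standoff}
10. bezel@(-2, 0) [-y clear] — {backplane, bezel, connector, duct, fan, module, pcb, retainer, shield, standoff}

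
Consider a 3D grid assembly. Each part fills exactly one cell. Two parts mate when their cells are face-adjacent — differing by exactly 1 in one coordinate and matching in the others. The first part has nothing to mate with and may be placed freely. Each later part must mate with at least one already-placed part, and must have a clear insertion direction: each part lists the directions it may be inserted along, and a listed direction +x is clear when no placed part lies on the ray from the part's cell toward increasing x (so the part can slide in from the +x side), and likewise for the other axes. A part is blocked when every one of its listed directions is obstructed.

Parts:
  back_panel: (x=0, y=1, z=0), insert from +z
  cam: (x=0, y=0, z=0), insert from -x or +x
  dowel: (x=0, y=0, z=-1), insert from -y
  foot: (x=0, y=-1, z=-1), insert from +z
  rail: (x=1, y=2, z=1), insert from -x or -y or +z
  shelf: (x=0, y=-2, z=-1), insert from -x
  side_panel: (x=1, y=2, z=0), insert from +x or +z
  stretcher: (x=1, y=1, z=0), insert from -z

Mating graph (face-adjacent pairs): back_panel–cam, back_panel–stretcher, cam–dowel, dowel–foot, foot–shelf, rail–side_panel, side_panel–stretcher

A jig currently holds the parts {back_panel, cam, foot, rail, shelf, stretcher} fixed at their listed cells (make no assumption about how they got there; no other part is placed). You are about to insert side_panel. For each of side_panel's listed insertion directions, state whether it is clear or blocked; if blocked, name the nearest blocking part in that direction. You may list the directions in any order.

+x: clear; +z: blocked by rail

+x: ray from side_panel(1, 2, 0) has no placed part ⇒ clear
+z: nearest on ray is rail@(1, 2, 1) ⇒ blocked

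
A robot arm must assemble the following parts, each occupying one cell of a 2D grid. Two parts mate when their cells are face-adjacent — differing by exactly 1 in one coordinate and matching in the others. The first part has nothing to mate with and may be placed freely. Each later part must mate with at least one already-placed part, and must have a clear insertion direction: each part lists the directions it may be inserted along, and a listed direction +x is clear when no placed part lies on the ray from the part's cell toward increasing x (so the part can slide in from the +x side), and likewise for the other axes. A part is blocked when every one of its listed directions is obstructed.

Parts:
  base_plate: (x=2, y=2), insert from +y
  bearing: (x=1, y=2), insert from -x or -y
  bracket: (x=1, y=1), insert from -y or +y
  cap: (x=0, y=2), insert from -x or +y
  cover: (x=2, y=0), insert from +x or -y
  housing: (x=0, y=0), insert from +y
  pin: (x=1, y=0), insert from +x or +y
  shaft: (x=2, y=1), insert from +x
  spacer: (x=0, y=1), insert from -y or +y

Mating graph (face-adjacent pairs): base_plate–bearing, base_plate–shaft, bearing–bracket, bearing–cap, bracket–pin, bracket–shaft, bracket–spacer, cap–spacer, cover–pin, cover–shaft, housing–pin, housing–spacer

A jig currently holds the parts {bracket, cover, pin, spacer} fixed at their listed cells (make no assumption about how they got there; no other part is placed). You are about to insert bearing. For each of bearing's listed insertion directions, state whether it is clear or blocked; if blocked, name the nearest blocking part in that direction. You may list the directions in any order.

-x: ray from bearing(1, 2) has no placed part ⇒ clear
-y: nearest on ray is bracket@(1, 1) ⇒ blocked

-x: clear; -y: blocked by bracket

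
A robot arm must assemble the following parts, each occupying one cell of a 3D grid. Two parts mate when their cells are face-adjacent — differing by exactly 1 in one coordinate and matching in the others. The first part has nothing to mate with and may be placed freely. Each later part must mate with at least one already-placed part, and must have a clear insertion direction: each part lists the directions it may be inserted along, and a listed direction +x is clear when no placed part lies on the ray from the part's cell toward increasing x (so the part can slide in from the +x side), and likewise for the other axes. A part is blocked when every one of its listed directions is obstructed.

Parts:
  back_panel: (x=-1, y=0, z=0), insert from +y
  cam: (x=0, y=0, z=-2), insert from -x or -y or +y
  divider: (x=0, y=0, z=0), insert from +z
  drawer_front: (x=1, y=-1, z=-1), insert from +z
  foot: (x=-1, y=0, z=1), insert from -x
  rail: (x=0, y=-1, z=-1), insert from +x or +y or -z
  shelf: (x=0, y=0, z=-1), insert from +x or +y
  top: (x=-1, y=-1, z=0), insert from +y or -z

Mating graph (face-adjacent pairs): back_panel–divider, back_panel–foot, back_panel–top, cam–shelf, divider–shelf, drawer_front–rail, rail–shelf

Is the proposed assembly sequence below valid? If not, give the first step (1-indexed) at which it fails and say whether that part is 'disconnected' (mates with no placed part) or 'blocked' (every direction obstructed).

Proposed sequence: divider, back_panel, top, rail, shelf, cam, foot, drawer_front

Invalid at step 4 (disconnected)

1. divider@(0, 0, 0) [+z clear] — {divider}
2. back_panel@(-1, 0, 0) [+y clear] — {back_panel, divider}
3. top@(-1, -1, 0) [-z clear] — {back_panel, divider, top}
4. rail@(0, -1, -1) — no placed neighbour ⇒ disconnected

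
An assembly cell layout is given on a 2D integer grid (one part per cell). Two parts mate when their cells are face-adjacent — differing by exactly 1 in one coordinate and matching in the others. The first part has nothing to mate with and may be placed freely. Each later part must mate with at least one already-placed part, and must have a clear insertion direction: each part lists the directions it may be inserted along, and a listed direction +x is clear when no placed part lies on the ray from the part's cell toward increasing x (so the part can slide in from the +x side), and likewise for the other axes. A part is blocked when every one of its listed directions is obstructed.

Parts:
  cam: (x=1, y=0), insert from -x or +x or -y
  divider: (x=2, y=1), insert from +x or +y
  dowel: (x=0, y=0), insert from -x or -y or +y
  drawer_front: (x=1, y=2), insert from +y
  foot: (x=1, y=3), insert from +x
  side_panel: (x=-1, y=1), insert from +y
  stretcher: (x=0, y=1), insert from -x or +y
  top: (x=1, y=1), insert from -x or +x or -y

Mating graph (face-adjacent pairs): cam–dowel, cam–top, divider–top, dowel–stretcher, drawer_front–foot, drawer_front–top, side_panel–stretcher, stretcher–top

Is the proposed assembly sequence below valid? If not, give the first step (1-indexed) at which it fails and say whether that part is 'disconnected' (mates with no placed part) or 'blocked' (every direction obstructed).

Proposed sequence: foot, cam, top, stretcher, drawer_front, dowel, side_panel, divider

1. foot@(1, 3) [+x clear] — {foot}
2. cam@(1, 0) — no placed neighbour ⇒ disconnected

Invalid at step 2 (disconnected)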